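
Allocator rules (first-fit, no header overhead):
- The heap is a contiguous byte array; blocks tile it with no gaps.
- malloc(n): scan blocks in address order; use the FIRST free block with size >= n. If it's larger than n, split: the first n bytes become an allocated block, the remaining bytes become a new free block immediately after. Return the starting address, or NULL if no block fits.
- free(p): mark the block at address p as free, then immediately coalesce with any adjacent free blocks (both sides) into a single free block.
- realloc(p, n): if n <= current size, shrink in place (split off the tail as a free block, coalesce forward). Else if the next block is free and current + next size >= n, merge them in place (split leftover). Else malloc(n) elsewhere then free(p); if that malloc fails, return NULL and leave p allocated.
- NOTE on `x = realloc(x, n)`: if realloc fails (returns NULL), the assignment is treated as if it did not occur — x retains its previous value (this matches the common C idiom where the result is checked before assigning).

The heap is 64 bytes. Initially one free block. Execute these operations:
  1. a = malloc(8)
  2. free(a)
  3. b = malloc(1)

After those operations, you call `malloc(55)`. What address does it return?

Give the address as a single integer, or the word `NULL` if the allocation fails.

Op 1: a = malloc(8) -> a = 0; heap: [0-7 ALLOC][8-63 FREE]
Op 2: free(a) -> (freed a); heap: [0-63 FREE]
Op 3: b = malloc(1) -> b = 0; heap: [0-0 ALLOC][1-63 FREE]
malloc(55): first-fit scan over [0-0 ALLOC][1-63 FREE] -> 1

Answer: 1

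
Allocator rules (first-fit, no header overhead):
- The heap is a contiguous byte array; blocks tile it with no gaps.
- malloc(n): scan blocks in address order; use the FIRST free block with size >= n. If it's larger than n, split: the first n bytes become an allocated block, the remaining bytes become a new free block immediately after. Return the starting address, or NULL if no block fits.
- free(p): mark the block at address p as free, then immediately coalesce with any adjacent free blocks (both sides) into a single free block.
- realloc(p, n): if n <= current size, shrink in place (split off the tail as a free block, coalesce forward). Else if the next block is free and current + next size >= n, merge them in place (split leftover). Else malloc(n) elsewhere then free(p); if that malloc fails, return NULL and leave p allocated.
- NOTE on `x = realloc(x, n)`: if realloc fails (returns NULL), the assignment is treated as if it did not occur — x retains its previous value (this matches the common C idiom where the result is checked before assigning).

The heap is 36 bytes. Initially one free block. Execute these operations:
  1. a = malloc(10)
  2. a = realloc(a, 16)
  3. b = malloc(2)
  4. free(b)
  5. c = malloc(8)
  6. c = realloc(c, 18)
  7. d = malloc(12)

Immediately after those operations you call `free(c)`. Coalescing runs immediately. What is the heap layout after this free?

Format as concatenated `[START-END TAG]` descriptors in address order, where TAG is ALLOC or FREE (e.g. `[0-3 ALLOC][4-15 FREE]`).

Answer: [0-15 ALLOC][16-35 FREE]

Derivation:
Op 1: a = malloc(10) -> a = 0; heap: [0-9 ALLOC][10-35 FREE]
Op 2: a = realloc(a, 16) -> a = 0; heap: [0-15 ALLOC][16-35 FREE]
Op 3: b = malloc(2) -> b = 16; heap: [0-15 ALLOC][16-17 ALLOC][18-35 FREE]
Op 4: free(b) -> (freed b); heap: [0-15 ALLOC][16-35 FREE]
Op 5: c = malloc(8) -> c = 16; heap: [0-15 ALLOC][16-23 ALLOC][24-35 FREE]
Op 6: c = realloc(c, 18) -> c = 16; heap: [0-15 ALLOC][16-33 ALLOC][34-35 FREE]
Op 7: d = malloc(12) -> d = NULL; heap: [0-15 ALLOC][16-33 ALLOC][34-35 FREE]
free(c): c = 16 -> block [16-33 ALLOC]; mark free, coalesce with adjacent free neighbors -> [0-15 ALLOC][16-35 FREE]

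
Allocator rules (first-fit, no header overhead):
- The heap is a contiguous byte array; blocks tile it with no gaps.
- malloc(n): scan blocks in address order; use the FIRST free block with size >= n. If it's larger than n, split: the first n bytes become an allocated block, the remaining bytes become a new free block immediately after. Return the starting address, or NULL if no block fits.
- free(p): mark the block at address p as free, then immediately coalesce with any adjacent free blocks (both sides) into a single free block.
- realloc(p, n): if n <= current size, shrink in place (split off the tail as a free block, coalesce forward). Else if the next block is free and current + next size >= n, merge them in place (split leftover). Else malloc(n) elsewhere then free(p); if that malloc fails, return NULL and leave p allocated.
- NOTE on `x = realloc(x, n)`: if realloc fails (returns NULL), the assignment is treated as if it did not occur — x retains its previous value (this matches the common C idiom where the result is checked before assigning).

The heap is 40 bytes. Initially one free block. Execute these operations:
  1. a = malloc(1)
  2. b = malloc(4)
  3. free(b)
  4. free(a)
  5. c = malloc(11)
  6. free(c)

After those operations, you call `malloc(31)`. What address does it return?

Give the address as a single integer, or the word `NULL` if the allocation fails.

Answer: 0

Derivation:
Op 1: a = malloc(1) -> a = 0; heap: [0-0 ALLOC][1-39 FREE]
Op 2: b = malloc(4) -> b = 1; heap: [0-0 ALLOC][1-4 ALLOC][5-39 FREE]
Op 3: free(b) -> (freed b); heap: [0-0 ALLOC][1-39 FREE]
Op 4: free(a) -> (freed a); heap: [0-39 FREE]
Op 5: c = malloc(11) -> c = 0; heap: [0-10 ALLOC][11-39 FREE]
Op 6: free(c) -> (freed c); heap: [0-39 FREE]
malloc(31): first-fit scan over [0-39 FREE] -> 0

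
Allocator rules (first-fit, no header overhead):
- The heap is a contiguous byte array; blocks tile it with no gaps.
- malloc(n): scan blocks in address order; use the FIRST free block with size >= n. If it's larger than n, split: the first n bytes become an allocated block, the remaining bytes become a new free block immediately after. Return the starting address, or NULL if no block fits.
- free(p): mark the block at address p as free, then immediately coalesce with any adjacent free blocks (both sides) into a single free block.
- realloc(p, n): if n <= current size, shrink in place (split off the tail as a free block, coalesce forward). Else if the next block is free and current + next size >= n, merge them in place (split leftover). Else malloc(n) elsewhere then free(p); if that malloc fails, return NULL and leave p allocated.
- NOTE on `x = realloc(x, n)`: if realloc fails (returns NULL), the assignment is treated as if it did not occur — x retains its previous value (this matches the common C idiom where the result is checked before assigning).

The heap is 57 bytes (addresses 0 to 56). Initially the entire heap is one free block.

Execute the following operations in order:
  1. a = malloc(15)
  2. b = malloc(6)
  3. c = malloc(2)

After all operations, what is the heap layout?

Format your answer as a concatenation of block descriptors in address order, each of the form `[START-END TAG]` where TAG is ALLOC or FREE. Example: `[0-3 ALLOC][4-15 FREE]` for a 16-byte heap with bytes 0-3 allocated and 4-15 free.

Answer: [0-14 ALLOC][15-20 ALLOC][21-22 ALLOC][23-56 FREE]

Derivation:
Op 1: a = malloc(15) -> a = 0; heap: [0-14 ALLOC][15-56 FREE]
Op 2: b = malloc(6) -> b = 15; heap: [0-14 ALLOC][15-20 ALLOC][21-56 FREE]
Op 3: c = malloc(2) -> c = 21; heap: [0-14 ALLOC][15-20 ALLOC][21-22 ALLOC][23-56 FREE]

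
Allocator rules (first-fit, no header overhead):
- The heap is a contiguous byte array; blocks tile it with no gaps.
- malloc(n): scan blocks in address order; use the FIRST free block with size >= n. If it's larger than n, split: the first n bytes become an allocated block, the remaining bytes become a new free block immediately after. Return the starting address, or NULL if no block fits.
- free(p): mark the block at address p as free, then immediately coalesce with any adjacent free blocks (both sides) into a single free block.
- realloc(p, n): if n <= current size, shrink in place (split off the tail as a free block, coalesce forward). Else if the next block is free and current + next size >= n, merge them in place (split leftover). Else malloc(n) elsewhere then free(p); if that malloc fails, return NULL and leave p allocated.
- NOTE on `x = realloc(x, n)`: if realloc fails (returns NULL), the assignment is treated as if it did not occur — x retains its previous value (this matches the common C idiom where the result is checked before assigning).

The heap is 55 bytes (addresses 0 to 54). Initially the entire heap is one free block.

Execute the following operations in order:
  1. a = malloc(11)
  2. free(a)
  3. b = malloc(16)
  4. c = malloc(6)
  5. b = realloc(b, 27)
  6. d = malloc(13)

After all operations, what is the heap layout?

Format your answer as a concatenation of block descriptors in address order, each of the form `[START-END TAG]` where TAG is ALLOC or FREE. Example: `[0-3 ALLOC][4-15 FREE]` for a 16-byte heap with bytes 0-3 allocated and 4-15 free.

Answer: [0-12 ALLOC][13-15 FREE][16-21 ALLOC][22-48 ALLOC][49-54 FREE]

Derivation:
Op 1: a = malloc(11) -> a = 0; heap: [0-10 ALLOC][11-54 FREE]
Op 2: free(a) -> (freed a); heap: [0-54 FREE]
Op 3: b = malloc(16) -> b = 0; heap: [0-15 ALLOC][16-54 FREE]
Op 4: c = malloc(6) -> c = 16; heap: [0-15 ALLOC][16-21 ALLOC][22-54 FREE]
Op 5: b = realloc(b, 27) -> b = 22; heap: [0-15 FREE][16-21 ALLOC][22-48 ALLOC][49-54 FREE]
Op 6: d = malloc(13) -> d = 0; heap: [0-12 ALLOC][13-15 FREE][16-21 ALLOC][22-48 ALLOC][49-54 FREE]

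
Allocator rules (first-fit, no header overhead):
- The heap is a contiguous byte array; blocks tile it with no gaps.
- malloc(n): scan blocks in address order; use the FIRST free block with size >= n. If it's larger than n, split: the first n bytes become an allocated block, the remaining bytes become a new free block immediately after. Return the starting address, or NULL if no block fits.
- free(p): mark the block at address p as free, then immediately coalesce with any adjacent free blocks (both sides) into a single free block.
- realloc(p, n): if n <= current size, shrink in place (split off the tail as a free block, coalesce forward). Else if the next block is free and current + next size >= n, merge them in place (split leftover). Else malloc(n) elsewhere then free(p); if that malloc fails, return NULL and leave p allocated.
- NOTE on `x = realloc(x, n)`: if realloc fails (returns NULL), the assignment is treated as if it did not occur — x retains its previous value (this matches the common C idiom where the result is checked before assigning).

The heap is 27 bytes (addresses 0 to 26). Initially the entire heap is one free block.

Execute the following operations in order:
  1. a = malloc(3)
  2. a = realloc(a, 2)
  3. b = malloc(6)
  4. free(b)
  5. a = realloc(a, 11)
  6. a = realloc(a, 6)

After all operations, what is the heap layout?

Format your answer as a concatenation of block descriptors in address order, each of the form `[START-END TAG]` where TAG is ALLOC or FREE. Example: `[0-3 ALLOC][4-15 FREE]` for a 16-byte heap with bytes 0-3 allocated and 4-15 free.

Op 1: a = malloc(3) -> a = 0; heap: [0-2 ALLOC][3-26 FREE]
Op 2: a = realloc(a, 2) -> a = 0; heap: [0-1 ALLOC][2-26 FREE]
Op 3: b = malloc(6) -> b = 2; heap: [0-1 ALLOC][2-7 ALLOC][8-26 FREE]
Op 4: free(b) -> (freed b); heap: [0-1 ALLOC][2-26 FREE]
Op 5: a = realloc(a, 11) -> a = 0; heap: [0-10 ALLOC][11-26 FREE]
Op 6: a = realloc(a, 6) -> a = 0; heap: [0-5 ALLOC][6-26 FREE]

Answer: [0-5 ALLOC][6-26 FREE]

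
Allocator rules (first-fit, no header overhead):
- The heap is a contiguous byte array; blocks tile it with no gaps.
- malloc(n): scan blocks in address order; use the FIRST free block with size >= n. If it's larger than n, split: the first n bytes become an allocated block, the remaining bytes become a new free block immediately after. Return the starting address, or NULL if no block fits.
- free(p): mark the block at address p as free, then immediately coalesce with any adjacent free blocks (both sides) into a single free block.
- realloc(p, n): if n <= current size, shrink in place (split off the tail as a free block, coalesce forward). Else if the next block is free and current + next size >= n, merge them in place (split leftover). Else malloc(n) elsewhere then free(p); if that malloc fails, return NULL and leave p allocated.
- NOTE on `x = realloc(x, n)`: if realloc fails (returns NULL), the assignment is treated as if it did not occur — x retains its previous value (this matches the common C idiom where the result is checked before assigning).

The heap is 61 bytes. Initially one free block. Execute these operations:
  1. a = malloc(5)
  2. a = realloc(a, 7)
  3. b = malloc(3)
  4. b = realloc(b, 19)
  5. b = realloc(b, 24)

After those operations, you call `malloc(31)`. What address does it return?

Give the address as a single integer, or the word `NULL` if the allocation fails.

Op 1: a = malloc(5) -> a = 0; heap: [0-4 ALLOC][5-60 FREE]
Op 2: a = realloc(a, 7) -> a = 0; heap: [0-6 ALLOC][7-60 FREE]
Op 3: b = malloc(3) -> b = 7; heap: [0-6 ALLOC][7-9 ALLOC][10-60 FREE]
Op 4: b = realloc(b, 19) -> b = 7; heap: [0-6 ALLOC][7-25 ALLOC][26-60 FREE]
Op 5: b = realloc(b, 24) -> b = 7; heap: [0-6 ALLOC][7-30 ALLOC][31-60 FREE]
malloc(31): first-fit scan over [0-6 ALLOC][7-30 ALLOC][31-60 FREE] -> NULL

Answer: NULL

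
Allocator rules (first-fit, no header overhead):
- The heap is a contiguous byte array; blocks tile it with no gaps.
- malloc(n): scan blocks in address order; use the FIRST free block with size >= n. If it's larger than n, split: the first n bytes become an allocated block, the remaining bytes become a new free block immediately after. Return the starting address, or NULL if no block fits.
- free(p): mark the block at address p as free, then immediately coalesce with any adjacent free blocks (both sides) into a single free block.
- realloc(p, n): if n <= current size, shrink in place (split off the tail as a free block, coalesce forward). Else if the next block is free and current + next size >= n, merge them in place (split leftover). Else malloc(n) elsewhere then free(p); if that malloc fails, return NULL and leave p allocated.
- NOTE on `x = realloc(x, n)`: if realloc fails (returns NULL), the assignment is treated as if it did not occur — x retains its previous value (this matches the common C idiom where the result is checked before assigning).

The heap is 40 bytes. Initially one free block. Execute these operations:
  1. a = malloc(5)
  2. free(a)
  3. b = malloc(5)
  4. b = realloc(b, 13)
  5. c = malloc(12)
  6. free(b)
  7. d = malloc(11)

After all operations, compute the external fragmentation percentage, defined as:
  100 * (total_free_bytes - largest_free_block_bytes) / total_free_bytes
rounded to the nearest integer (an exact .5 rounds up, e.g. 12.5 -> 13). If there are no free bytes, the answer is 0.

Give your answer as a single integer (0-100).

Op 1: a = malloc(5) -> a = 0; heap: [0-4 ALLOC][5-39 FREE]
Op 2: free(a) -> (freed a); heap: [0-39 FREE]
Op 3: b = malloc(5) -> b = 0; heap: [0-4 ALLOC][5-39 FREE]
Op 4: b = realloc(b, 13) -> b = 0; heap: [0-12 ALLOC][13-39 FREE]
Op 5: c = malloc(12) -> c = 13; heap: [0-12 ALLOC][13-24 ALLOC][25-39 FREE]
Op 6: free(b) -> (freed b); heap: [0-12 FREE][13-24 ALLOC][25-39 FREE]
Op 7: d = malloc(11) -> d = 0; heap: [0-10 ALLOC][11-12 FREE][13-24 ALLOC][25-39 FREE]
Free blocks: [2 15] total_free=17 largest=15 -> 100*(17-15)/17 = 200/17 ≈ 11.765 -> rounds to 12

Answer: 12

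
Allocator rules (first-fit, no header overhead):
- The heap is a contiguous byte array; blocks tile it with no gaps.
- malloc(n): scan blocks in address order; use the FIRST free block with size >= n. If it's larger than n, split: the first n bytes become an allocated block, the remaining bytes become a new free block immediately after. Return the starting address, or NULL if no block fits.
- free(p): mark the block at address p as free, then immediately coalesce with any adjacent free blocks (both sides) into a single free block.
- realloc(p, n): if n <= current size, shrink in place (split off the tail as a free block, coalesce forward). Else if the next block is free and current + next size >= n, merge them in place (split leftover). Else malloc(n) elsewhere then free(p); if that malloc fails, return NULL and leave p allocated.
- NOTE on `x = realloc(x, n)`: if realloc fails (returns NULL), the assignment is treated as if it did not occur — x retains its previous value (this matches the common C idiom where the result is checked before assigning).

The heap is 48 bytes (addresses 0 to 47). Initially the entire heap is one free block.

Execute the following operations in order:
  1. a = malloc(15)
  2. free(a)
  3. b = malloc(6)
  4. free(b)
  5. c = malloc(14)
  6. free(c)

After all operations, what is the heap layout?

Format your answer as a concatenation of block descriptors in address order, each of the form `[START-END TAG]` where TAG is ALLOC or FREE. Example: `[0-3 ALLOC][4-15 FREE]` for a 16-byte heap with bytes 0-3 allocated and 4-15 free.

Answer: [0-47 FREE]

Derivation:
Op 1: a = malloc(15) -> a = 0; heap: [0-14 ALLOC][15-47 FREE]
Op 2: free(a) -> (freed a); heap: [0-47 FREE]
Op 3: b = malloc(6) -> b = 0; heap: [0-5 ALLOC][6-47 FREE]
Op 4: free(b) -> (freed b); heap: [0-47 FREE]
Op 5: c = malloc(14) -> c = 0; heap: [0-13 ALLOC][14-47 FREE]
Op 6: free(c) -> (freed c); heap: [0-47 FREE]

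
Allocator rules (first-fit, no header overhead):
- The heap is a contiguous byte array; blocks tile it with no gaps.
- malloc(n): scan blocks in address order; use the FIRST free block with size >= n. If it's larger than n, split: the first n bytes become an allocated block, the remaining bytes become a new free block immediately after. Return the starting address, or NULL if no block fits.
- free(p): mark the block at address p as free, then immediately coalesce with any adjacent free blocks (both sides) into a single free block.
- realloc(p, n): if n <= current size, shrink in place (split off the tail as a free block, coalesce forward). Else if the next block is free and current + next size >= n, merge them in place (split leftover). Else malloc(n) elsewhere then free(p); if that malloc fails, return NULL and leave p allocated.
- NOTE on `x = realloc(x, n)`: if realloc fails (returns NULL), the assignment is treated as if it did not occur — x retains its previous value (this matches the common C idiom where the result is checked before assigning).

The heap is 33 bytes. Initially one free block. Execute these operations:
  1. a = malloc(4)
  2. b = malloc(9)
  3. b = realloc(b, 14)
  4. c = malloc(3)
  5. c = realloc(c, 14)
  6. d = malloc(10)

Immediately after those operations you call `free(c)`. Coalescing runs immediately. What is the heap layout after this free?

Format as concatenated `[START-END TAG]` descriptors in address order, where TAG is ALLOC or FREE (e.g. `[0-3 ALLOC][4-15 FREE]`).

Answer: [0-3 ALLOC][4-17 ALLOC][18-32 FREE]

Derivation:
Op 1: a = malloc(4) -> a = 0; heap: [0-3 ALLOC][4-32 FREE]
Op 2: b = malloc(9) -> b = 4; heap: [0-3 ALLOC][4-12 ALLOC][13-32 FREE]
Op 3: b = realloc(b, 14) -> b = 4; heap: [0-3 ALLOC][4-17 ALLOC][18-32 FREE]
Op 4: c = malloc(3) -> c = 18; heap: [0-3 ALLOC][4-17 ALLOC][18-20 ALLOC][21-32 FREE]
Op 5: c = realloc(c, 14) -> c = 18; heap: [0-3 ALLOC][4-17 ALLOC][18-31 ALLOC][32-32 FREE]
Op 6: d = malloc(10) -> d = NULL; heap: [0-3 ALLOC][4-17 ALLOC][18-31 ALLOC][32-32 FREE]
free(c): c = 18 -> block [18-31 ALLOC]; mark free, coalesce with adjacent free neighbors -> [0-3 ALLOC][4-17 ALLOC][18-32 FREE]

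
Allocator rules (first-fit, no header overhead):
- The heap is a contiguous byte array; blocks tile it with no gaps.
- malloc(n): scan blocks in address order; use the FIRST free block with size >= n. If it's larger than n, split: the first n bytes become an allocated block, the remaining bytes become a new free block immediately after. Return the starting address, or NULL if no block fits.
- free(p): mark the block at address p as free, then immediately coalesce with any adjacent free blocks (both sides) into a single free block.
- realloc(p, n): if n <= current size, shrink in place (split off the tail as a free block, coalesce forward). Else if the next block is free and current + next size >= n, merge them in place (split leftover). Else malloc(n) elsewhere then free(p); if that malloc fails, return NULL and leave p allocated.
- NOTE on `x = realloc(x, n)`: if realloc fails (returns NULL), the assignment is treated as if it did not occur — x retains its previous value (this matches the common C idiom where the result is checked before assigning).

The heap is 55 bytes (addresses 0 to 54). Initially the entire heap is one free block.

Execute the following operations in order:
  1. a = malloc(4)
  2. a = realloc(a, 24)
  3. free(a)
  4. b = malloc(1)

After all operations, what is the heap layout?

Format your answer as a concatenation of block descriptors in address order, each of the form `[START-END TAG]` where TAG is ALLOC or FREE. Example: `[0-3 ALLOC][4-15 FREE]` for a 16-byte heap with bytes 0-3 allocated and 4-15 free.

Answer: [0-0 ALLOC][1-54 FREE]

Derivation:
Op 1: a = malloc(4) -> a = 0; heap: [0-3 ALLOC][4-54 FREE]
Op 2: a = realloc(a, 24) -> a = 0; heap: [0-23 ALLOC][24-54 FREE]
Op 3: free(a) -> (freed a); heap: [0-54 FREE]
Op 4: b = malloc(1) -> b = 0; heap: [0-0 ALLOC][1-54 FREE]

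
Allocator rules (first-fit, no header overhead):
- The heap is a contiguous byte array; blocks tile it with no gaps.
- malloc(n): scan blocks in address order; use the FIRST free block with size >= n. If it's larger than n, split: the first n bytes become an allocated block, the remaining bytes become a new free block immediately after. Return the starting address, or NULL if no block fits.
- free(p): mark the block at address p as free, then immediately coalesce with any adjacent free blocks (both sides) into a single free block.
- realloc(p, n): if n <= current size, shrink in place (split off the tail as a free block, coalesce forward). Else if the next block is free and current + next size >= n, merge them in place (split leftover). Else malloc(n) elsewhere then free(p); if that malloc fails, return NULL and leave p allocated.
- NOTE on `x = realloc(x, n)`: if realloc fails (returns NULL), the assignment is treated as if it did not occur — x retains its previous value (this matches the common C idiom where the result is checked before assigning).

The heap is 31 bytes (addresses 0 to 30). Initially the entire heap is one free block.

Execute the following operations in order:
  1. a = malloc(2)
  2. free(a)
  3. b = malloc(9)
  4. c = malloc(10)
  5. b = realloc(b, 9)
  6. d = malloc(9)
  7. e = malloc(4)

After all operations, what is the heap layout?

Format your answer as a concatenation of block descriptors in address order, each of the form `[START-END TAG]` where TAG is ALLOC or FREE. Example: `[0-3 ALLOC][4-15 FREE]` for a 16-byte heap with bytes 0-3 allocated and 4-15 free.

Op 1: a = malloc(2) -> a = 0; heap: [0-1 ALLOC][2-30 FREE]
Op 2: free(a) -> (freed a); heap: [0-30 FREE]
Op 3: b = malloc(9) -> b = 0; heap: [0-8 ALLOC][9-30 FREE]
Op 4: c = malloc(10) -> c = 9; heap: [0-8 ALLOC][9-18 ALLOC][19-30 FREE]
Op 5: b = realloc(b, 9) -> b = 0; heap: [0-8 ALLOC][9-18 ALLOC][19-30 FREE]
Op 6: d = malloc(9) -> d = 19; heap: [0-8 ALLOC][9-18 ALLOC][19-27 ALLOC][28-30 FREE]
Op 7: e = malloc(4) -> e = NULL; heap: [0-8 ALLOC][9-18 ALLOC][19-27 ALLOC][28-30 FREE]

Answer: [0-8 ALLOC][9-18 ALLOC][19-27 ALLOC][28-30 FREE]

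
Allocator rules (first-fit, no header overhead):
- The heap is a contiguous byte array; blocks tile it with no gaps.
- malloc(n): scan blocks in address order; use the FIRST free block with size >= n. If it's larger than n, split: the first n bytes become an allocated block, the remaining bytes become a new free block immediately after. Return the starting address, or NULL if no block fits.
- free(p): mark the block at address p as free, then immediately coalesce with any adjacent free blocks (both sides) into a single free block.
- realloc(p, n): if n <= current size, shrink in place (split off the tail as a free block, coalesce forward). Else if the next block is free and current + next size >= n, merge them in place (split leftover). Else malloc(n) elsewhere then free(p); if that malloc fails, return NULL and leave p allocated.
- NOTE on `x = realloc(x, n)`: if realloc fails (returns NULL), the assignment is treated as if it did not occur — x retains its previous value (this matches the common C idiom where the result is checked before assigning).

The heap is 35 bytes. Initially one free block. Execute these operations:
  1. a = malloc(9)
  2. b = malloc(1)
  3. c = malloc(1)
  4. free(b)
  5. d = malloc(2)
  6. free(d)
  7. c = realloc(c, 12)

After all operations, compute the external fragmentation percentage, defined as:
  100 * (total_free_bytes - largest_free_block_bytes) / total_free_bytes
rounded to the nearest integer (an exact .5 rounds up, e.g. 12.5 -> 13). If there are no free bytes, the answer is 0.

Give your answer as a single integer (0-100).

Answer: 7

Derivation:
Op 1: a = malloc(9) -> a = 0; heap: [0-8 ALLOC][9-34 FREE]
Op 2: b = malloc(1) -> b = 9; heap: [0-8 ALLOC][9-9 ALLOC][10-34 FREE]
Op 3: c = malloc(1) -> c = 10; heap: [0-8 ALLOC][9-9 ALLOC][10-10 ALLOC][11-34 FREE]
Op 4: free(b) -> (freed b); heap: [0-8 ALLOC][9-9 FREE][10-10 ALLOC][11-34 FREE]
Op 5: d = malloc(2) -> d = 11; heap: [0-8 ALLOC][9-9 FREE][10-10 ALLOC][11-12 ALLOC][13-34 FREE]
Op 6: free(d) -> (freed d); heap: [0-8 ALLOC][9-9 FREE][10-10 ALLOC][11-34 FREE]
Op 7: c = realloc(c, 12) -> c = 10; heap: [0-8 ALLOC][9-9 FREE][10-21 ALLOC][22-34 FREE]
Free blocks: [1 13] total_free=14 largest=13 -> 100*(14-13)/14 = 100/14 ≈ 7.143 -> rounds to 7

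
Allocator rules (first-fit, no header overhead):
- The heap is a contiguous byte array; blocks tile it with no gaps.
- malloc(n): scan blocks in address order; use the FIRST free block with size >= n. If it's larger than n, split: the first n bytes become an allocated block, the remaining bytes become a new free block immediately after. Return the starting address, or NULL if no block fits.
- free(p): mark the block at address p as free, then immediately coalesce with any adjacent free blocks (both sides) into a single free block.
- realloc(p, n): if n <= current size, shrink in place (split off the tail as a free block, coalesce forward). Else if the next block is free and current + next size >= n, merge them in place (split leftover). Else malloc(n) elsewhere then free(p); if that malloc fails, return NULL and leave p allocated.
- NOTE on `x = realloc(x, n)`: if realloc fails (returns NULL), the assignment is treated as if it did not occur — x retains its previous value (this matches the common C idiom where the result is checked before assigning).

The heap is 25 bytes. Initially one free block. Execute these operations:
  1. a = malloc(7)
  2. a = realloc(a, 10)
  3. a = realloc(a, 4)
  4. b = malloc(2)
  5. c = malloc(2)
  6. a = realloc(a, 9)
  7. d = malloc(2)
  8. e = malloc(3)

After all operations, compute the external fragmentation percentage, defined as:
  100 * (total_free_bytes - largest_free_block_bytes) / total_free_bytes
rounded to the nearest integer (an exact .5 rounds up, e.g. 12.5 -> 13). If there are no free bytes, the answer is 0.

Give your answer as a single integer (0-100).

Op 1: a = malloc(7) -> a = 0; heap: [0-6 ALLOC][7-24 FREE]
Op 2: a = realloc(a, 10) -> a = 0; heap: [0-9 ALLOC][10-24 FREE]
Op 3: a = realloc(a, 4) -> a = 0; heap: [0-3 ALLOC][4-24 FREE]
Op 4: b = malloc(2) -> b = 4; heap: [0-3 ALLOC][4-5 ALLOC][6-24 FREE]
Op 5: c = malloc(2) -> c = 6; heap: [0-3 ALLOC][4-5 ALLOC][6-7 ALLOC][8-24 FREE]
Op 6: a = realloc(a, 9) -> a = 8; heap: [0-3 FREE][4-5 ALLOC][6-7 ALLOC][8-16 ALLOC][17-24 FREE]
Op 7: d = malloc(2) -> d = 0; heap: [0-1 ALLOC][2-3 FREE][4-5 ALLOC][6-7 ALLOC][8-16 ALLOC][17-24 FREE]
Op 8: e = malloc(3) -> e = 17; heap: [0-1 ALLOC][2-3 FREE][4-5 ALLOC][6-7 ALLOC][8-16 ALLOC][17-19 ALLOC][20-24 FREE]
Free blocks: [2 5] total_free=7 largest=5 -> 100*(7-5)/7 = 200/7 ≈ 28.571 -> rounds to 29

Answer: 29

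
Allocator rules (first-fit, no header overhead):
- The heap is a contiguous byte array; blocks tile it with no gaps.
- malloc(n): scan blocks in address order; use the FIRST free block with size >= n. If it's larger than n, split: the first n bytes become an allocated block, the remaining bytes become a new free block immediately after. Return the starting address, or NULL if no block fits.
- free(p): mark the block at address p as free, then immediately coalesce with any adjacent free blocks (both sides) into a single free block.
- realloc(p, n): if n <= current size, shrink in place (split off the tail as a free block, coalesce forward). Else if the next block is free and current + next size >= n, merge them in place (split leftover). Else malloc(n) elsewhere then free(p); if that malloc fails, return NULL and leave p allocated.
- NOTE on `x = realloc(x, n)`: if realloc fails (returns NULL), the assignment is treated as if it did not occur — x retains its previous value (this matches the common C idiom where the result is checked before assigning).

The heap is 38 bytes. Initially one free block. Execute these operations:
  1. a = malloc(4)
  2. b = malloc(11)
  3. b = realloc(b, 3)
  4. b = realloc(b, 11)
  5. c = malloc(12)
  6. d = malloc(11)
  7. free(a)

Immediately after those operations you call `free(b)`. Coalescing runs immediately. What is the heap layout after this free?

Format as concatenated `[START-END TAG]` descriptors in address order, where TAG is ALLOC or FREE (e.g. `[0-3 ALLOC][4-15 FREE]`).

Answer: [0-14 FREE][15-26 ALLOC][27-37 ALLOC]

Derivation:
Op 1: a = malloc(4) -> a = 0; heap: [0-3 ALLOC][4-37 FREE]
Op 2: b = malloc(11) -> b = 4; heap: [0-3 ALLOC][4-14 ALLOC][15-37 FREE]
Op 3: b = realloc(b, 3) -> b = 4; heap: [0-3 ALLOC][4-6 ALLOC][7-37 FREE]
Op 4: b = realloc(b, 11) -> b = 4; heap: [0-3 ALLOC][4-14 ALLOC][15-37 FREE]
Op 5: c = malloc(12) -> c = 15; heap: [0-3 ALLOC][4-14 ALLOC][15-26 ALLOC][27-37 FREE]
Op 6: d = malloc(11) -> d = 27; heap: [0-3 ALLOC][4-14 ALLOC][15-26 ALLOC][27-37 ALLOC]
Op 7: free(a) -> (freed a); heap: [0-3 FREE][4-14 ALLOC][15-26 ALLOC][27-37 ALLOC]
free(b): b = 4 -> block [4-14 ALLOC]; mark free, coalesce with adjacent free neighbors -> [0-14 FREE][15-26 ALLOC][27-37 ALLOC]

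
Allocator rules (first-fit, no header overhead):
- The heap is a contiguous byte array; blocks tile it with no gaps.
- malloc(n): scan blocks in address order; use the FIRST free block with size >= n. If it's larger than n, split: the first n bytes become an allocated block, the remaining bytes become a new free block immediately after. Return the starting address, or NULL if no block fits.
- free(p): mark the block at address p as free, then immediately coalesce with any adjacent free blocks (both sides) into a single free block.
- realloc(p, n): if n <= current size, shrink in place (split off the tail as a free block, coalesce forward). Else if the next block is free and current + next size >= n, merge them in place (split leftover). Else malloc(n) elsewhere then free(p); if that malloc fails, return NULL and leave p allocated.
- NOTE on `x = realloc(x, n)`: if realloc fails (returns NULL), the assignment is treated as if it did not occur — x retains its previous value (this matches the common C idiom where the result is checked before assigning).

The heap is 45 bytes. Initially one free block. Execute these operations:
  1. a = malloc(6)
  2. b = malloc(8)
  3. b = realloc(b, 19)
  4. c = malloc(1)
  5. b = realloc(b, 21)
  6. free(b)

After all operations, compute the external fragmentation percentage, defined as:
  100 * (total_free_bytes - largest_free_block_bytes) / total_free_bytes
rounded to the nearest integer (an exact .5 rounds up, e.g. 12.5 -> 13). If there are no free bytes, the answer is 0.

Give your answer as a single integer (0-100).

Op 1: a = malloc(6) -> a = 0; heap: [0-5 ALLOC][6-44 FREE]
Op 2: b = malloc(8) -> b = 6; heap: [0-5 ALLOC][6-13 ALLOC][14-44 FREE]
Op 3: b = realloc(b, 19) -> b = 6; heap: [0-5 ALLOC][6-24 ALLOC][25-44 FREE]
Op 4: c = malloc(1) -> c = 25; heap: [0-5 ALLOC][6-24 ALLOC][25-25 ALLOC][26-44 FREE]
Op 5: b = realloc(b, 21) -> NULL (b unchanged); heap: [0-5 ALLOC][6-24 ALLOC][25-25 ALLOC][26-44 FREE]
Op 6: free(b) -> (freed b); heap: [0-5 ALLOC][6-24 FREE][25-25 ALLOC][26-44 FREE]
Free blocks: [19 19] total_free=38 largest=19 -> 100*(38-19)/38 = 1900/38 = 50

Answer: 50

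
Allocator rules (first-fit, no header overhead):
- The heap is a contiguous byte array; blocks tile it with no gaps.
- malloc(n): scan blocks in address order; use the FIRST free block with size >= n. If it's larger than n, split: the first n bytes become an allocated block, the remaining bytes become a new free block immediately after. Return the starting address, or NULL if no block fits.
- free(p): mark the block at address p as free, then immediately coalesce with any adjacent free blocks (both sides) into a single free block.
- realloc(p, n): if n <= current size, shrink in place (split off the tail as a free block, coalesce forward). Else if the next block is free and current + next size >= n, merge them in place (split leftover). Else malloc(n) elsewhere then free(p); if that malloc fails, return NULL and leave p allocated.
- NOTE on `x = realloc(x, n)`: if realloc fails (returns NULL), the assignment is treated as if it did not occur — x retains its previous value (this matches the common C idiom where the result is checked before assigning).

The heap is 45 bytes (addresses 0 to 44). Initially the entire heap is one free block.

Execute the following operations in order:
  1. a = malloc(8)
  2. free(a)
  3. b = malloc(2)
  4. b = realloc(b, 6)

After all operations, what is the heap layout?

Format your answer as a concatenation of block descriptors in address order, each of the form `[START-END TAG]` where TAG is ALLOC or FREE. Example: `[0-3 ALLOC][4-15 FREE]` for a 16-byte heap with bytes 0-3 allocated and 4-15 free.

Answer: [0-5 ALLOC][6-44 FREE]

Derivation:
Op 1: a = malloc(8) -> a = 0; heap: [0-7 ALLOC][8-44 FREE]
Op 2: free(a) -> (freed a); heap: [0-44 FREE]
Op 3: b = malloc(2) -> b = 0; heap: [0-1 ALLOC][2-44 FREE]
Op 4: b = realloc(b, 6) -> b = 0; heap: [0-5 ALLOC][6-44 FREE]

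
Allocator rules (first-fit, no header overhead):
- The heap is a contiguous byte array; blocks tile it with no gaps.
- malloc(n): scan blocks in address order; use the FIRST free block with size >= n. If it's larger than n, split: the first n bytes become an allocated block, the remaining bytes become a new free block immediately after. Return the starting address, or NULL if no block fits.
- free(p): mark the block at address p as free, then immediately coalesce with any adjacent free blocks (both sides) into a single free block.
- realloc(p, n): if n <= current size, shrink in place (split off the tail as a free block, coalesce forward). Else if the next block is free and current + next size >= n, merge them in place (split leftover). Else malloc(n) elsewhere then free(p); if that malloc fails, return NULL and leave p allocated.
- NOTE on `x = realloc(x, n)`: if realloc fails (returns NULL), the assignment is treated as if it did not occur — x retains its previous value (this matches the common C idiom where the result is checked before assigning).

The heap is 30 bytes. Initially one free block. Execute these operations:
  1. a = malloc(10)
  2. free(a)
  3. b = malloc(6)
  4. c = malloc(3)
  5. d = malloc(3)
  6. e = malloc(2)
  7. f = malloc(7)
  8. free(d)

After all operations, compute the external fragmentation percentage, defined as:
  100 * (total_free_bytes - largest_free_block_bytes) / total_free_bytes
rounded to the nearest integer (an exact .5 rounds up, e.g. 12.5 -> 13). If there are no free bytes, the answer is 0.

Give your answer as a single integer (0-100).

Op 1: a = malloc(10) -> a = 0; heap: [0-9 ALLOC][10-29 FREE]
Op 2: free(a) -> (freed a); heap: [0-29 FREE]
Op 3: b = malloc(6) -> b = 0; heap: [0-5 ALLOC][6-29 FREE]
Op 4: c = malloc(3) -> c = 6; heap: [0-5 ALLOC][6-8 ALLOC][9-29 FREE]
Op 5: d = malloc(3) -> d = 9; heap: [0-5 ALLOC][6-8 ALLOC][9-11 ALLOC][12-29 FREE]
Op 6: e = malloc(2) -> e = 12; heap: [0-5 ALLOC][6-8 ALLOC][9-11 ALLOC][12-13 ALLOC][14-29 FREE]
Op 7: f = malloc(7) -> f = 14; heap: [0-5 ALLOC][6-8 ALLOC][9-11 ALLOC][12-13 ALLOC][14-20 ALLOC][21-29 FREE]
Op 8: free(d) -> (freed d); heap: [0-5 ALLOC][6-8 ALLOC][9-11 FREE][12-13 ALLOC][14-20 ALLOC][21-29 FREE]
Free blocks: [3 9] total_free=12 largest=9 -> 100*(12-9)/12 = 300/12 = 25

Answer: 25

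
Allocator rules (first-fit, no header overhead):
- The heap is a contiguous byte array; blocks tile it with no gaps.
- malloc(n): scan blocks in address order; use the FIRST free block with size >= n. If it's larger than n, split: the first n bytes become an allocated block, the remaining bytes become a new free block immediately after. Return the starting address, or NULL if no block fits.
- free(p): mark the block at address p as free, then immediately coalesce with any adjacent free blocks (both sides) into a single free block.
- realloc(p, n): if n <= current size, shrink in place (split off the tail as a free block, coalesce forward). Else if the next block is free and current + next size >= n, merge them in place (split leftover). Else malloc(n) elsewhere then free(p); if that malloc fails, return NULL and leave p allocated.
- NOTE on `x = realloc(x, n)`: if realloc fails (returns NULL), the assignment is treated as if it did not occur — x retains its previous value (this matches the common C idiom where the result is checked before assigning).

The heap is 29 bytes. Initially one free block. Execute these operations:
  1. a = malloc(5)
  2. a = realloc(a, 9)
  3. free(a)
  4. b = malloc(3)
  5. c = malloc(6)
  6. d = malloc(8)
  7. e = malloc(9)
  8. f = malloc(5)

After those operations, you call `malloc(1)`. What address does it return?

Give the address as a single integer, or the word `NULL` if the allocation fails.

Op 1: a = malloc(5) -> a = 0; heap: [0-4 ALLOC][5-28 FREE]
Op 2: a = realloc(a, 9) -> a = 0; heap: [0-8 ALLOC][9-28 FREE]
Op 3: free(a) -> (freed a); heap: [0-28 FREE]
Op 4: b = malloc(3) -> b = 0; heap: [0-2 ALLOC][3-28 FREE]
Op 5: c = malloc(6) -> c = 3; heap: [0-2 ALLOC][3-8 ALLOC][9-28 FREE]
Op 6: d = malloc(8) -> d = 9; heap: [0-2 ALLOC][3-8 ALLOC][9-16 ALLOC][17-28 FREE]
Op 7: e = malloc(9) -> e = 17; heap: [0-2 ALLOC][3-8 ALLOC][9-16 ALLOC][17-25 ALLOC][26-28 FREE]
Op 8: f = malloc(5) -> f = NULL; heap: [0-2 ALLOC][3-8 ALLOC][9-16 ALLOC][17-25 ALLOC][26-28 FREE]
malloc(1): first-fit scan over [0-2 ALLOC][3-8 ALLOC][9-16 ALLOC][17-25 ALLOC][26-28 FREE] -> 26

Answer: 26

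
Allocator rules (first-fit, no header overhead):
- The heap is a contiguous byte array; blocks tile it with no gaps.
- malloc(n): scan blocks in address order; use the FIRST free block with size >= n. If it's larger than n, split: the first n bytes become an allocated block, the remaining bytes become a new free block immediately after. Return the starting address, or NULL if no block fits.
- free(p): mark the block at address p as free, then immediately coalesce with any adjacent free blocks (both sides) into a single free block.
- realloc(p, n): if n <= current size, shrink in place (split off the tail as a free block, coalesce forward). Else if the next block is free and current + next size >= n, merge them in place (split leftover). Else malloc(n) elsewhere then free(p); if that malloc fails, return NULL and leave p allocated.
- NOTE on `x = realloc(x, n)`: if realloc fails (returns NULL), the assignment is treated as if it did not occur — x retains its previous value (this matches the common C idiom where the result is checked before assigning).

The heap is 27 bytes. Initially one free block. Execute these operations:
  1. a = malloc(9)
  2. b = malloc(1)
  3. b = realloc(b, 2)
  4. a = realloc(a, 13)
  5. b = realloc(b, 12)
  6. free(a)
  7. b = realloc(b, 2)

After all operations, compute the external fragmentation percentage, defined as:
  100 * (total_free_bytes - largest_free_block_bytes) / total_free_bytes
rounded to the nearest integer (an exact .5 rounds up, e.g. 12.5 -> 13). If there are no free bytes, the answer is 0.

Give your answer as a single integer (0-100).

Answer: 36

Derivation:
Op 1: a = malloc(9) -> a = 0; heap: [0-8 ALLOC][9-26 FREE]
Op 2: b = malloc(1) -> b = 9; heap: [0-8 ALLOC][9-9 ALLOC][10-26 FREE]
Op 3: b = realloc(b, 2) -> b = 9; heap: [0-8 ALLOC][9-10 ALLOC][11-26 FREE]
Op 4: a = realloc(a, 13) -> a = 11; heap: [0-8 FREE][9-10 ALLOC][11-23 ALLOC][24-26 FREE]
Op 5: b = realloc(b, 12) -> NULL (b unchanged); heap: [0-8 FREE][9-10 ALLOC][11-23 ALLOC][24-26 FREE]
Op 6: free(a) -> (freed a); heap: [0-8 FREE][9-10 ALLOC][11-26 FREE]
Op 7: b = realloc(b, 2) -> b = 9; heap: [0-8 FREE][9-10 ALLOC][11-26 FREE]
Free blocks: [9 16] total_free=25 largest=16 -> 100*(25-16)/25 = 900/25 = 36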